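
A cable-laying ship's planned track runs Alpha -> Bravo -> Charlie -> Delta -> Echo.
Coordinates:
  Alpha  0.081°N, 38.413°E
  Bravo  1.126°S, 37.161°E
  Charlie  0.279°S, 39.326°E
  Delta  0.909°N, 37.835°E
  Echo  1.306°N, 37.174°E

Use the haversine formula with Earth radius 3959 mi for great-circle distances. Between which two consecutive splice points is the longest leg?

Bravo–Charlie

Leg distances:
Alpha→Bravo: 120.2 mi
Bravo→Charlie: 160.6 mi
Charlie→Delta: 131.7 mi
Delta→Echo: 53.3 mi
The longest leg is Bravo–Charlie at 160.6 mi.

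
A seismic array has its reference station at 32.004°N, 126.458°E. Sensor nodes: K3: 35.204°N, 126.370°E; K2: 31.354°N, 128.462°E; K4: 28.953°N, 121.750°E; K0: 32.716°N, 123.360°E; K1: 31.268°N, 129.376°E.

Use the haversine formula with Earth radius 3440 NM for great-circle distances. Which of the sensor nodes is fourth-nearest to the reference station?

Distances from the reference station (32.004°N, 126.458°E):
K2: 109.6 NM
K1: 155.6 NM
K0: 162.8 NM
K3: 192.2 NM
K4: 304.7 NM
The fourth-nearest is K3 at 192.2 NM.

K3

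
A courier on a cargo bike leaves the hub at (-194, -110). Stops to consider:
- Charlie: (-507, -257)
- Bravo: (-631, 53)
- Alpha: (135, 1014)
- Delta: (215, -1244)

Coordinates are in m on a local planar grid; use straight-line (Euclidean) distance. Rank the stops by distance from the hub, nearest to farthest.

Charlie, Bravo, Alpha, Delta

Distances from the hub:
Charlie (-507, -257): 345.8 m
Bravo (-631, 53): 466.4 m
Alpha (135, 1014): 1171.2 m
Delta (215, -1244): 1205.5 m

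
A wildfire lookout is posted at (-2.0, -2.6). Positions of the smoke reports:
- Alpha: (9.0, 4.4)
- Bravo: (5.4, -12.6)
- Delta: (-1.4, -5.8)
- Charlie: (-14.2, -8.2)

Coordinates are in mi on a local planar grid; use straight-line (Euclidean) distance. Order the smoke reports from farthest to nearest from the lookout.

Charlie, Alpha, Bravo, Delta

Computing each straight-line distance from (-2.0, -2.6):
Charlie (-14.2, -8.2): 13.4 mi
Alpha (9.0, 4.4): 13.0 mi
Bravo (5.4, -12.6): 12.4 mi
Delta (-1.4, -5.8): 3.3 mi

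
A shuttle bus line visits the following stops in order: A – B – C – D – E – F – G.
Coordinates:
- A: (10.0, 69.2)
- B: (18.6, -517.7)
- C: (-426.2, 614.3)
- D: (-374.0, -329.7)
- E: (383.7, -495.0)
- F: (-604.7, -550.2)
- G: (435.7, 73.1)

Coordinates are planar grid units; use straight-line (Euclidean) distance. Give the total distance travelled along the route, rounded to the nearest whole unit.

5727

Leg distances:
A→B: 587.0  (cumulative 587.0)
B→C: 1216.3  (cumulative 1803.2)
C→D: 945.4  (cumulative 2748.7)
D→E: 775.5  (cumulative 3524.2)
E→F: 989.9  (cumulative 4514.1)
F→G: 1212.8  (cumulative 5726.9)
Total route length ≈ 5727.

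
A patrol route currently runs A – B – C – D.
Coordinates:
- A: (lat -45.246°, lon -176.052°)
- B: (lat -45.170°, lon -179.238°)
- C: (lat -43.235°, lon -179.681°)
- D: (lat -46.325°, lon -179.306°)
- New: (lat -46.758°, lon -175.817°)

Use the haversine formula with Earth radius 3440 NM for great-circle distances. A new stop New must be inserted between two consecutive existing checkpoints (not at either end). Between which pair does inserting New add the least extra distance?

between A and B

Added distance for inserting New between each consecutive pair:
A–B: 128.1 NM
B–C: 321.5 NM
C–D: 227.8 NM
Smallest added distance is 128.1 NM, inserting between A and B.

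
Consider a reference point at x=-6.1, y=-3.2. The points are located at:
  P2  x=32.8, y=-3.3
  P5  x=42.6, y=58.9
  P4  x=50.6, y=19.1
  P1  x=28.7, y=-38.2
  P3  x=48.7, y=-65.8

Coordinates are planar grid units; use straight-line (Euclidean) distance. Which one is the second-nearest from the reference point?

P1

Distances from the reference point (x=-6.1, y=-3.2):
P2: 38.9
P1: 49.4
P4: 60.9
P5: 78.9
P3: 83.2
The second-nearest is P1 at 49.4.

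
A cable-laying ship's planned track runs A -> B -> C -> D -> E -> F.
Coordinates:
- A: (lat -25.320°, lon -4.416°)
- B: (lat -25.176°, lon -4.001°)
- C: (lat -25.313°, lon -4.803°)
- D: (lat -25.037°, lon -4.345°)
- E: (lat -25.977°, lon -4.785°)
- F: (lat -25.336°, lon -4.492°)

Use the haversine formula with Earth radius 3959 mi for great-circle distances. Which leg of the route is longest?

Leg distances:
A→B: 27.8 mi
B→C: 51.0 mi
C→D: 34.4 mi
D→E: 70.5 mi
E→F: 47.9 mi
The longest leg is D–E at 70.5 mi.

D–E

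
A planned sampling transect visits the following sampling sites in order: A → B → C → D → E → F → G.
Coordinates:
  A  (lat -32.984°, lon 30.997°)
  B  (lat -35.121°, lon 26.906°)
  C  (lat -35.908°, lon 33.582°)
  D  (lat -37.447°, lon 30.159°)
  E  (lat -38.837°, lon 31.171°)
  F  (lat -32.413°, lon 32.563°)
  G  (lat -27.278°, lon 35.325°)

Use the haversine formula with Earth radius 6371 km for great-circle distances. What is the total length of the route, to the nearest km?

2939 km

Leg distances:
A→B: 445.5 km  (cumulative 445.5 km)
B→C: 610.4 km  (cumulative 1055.9 km)
C→D: 349.9 km  (cumulative 1405.8 km)
D→E: 178.1 km  (cumulative 1583.9 km)
E→F: 725.3 km  (cumulative 2309.2 km)
F→G: 630.0 km  (cumulative 2939.2 km)
Total route length ≈ 2939 km.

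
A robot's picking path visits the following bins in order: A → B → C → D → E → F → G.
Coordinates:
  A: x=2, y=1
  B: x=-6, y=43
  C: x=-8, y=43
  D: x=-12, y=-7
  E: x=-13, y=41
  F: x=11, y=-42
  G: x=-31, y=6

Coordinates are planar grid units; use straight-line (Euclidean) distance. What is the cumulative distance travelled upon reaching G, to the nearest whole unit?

293

Leg distances:
A→B: 42.8  (cumulative 42.8)
B→C: 2.0  (cumulative 44.8)
C→D: 50.2  (cumulative 94.9)
D→E: 48.0  (cumulative 142.9)
E→F: 86.4  (cumulative 229.3)
F→G: 63.8  (cumulative 293.1)
Cumulative distance at G ≈ 293.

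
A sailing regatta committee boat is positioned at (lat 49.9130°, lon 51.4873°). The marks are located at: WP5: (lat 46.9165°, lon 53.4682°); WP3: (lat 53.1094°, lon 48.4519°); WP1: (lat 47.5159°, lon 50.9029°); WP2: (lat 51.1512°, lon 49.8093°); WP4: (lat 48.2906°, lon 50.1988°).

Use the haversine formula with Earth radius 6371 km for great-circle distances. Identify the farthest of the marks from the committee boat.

WP3

Distance to each, sorted:
WP3: 412.8 km
WP5: 363.8 km
WP1: 270.0 km
WP4: 203.3 km
WP2: 181.7 km
The farthest is WP3 at 412.8 km.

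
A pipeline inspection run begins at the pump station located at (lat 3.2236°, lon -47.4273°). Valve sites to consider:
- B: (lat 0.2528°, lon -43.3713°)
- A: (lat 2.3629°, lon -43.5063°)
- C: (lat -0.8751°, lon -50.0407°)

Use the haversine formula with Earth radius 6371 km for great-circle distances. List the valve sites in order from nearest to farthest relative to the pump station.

Distance from the pump station at (lat 3.2236°, lon -47.4273°) to each:
A (lat 2.3629°, lon -43.5063°): 445.9 km
C (lat -0.8751°, lon -50.0407°): 540.5 km
B (lat 0.2528°, lon -43.3713°): 558.8 km

A, C, B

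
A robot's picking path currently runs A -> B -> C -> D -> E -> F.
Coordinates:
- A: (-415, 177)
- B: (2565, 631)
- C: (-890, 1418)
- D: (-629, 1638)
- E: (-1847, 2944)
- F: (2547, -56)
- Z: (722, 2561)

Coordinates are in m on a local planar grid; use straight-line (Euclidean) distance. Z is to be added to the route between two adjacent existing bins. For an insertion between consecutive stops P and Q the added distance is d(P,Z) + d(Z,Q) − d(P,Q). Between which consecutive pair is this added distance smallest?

between E and F

Added distance for inserting Z between each consecutive pair:
A–B: 2295.5 m
B–C: 1101.2 m
C–D: 3270.9 m
D–E: 2447.8 m
E–F: 467.4 m
Smallest added distance is 467.4 m, inserting between E and F.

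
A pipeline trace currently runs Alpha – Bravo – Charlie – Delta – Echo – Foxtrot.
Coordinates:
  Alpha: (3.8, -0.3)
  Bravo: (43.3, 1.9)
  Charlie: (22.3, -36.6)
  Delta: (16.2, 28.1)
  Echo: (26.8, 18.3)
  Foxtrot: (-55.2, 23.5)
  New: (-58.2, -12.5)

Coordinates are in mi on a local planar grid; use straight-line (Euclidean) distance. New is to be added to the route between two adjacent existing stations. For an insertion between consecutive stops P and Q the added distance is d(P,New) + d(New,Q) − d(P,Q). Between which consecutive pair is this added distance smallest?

Added distance for inserting New between each consecutive pair:
Alpha–Bravo: 126.1 mi
Bravo–Charlie: 142.7 mi
Charlie–Delta: 103.8 mi
Delta–Echo: 160.7 mi
Echo–Foxtrot: 44.4 mi
Smallest added distance is 44.4 mi, inserting between Echo and Foxtrot.

between Echo and Foxtrot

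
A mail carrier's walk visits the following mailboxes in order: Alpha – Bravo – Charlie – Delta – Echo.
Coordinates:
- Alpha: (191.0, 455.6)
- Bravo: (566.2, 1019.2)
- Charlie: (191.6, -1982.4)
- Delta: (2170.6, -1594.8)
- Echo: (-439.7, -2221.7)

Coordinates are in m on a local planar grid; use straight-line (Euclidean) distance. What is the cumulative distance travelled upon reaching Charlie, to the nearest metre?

3702 m

Leg distances:
Alpha→Bravo: 677.1 m  (cumulative 677.1 m)
Bravo→Charlie: 3024.9 m  (cumulative 3702.0 m)
Cumulative distance at Charlie ≈ 3702 m.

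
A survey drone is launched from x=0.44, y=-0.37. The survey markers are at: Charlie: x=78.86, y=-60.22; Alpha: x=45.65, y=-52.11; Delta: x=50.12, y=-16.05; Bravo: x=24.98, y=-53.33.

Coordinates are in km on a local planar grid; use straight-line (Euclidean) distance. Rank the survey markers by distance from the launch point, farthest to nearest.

Computing each straight-line distance from x=0.44, y=-0.37:
Charlie x=78.86, y=-60.22: 98.6 km
Alpha x=45.65, y=-52.11: 68.7 km
Bravo x=24.98, y=-53.33: 58.4 km
Delta x=50.12, y=-16.05: 52.1 km

Charlie, Alpha, Bravo, Delta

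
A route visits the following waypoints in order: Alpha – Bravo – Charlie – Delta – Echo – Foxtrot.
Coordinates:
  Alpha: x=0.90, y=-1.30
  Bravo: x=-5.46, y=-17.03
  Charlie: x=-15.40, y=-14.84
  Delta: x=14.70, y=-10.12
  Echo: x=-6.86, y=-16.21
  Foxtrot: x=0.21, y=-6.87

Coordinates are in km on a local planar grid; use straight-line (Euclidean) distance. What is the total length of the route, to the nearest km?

92 km

Leg distances:
Alpha→Bravo: 17.0 km  (cumulative 17.0 km)
Bravo→Charlie: 10.2 km  (cumulative 27.1 km)
Charlie→Delta: 30.5 km  (cumulative 57.6 km)
Delta→Echo: 22.4 km  (cumulative 80.0 km)
Echo→Foxtrot: 11.7 km  (cumulative 91.7 km)
Total route length ≈ 92 km.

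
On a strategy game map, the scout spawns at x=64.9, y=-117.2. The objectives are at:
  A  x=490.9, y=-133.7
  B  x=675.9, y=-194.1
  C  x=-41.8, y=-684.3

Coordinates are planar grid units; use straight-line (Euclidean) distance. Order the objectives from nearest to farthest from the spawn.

Distance from the spawn at x=64.9, y=-117.2 to each:
A x=490.9, y=-133.7: 426.3
C x=-41.8, y=-684.3: 577.1
B x=675.9, y=-194.1: 615.8

A, C, B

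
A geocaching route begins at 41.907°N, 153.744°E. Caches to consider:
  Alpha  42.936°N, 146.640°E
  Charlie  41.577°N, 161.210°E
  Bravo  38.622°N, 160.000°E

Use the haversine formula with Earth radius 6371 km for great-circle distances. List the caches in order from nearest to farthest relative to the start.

Distances from the start:
Alpha 42.936°N, 146.640°E: 594.1 km
Charlie 41.577°N, 161.210°E: 620.3 km
Bravo 38.622°N, 160.000°E: 644.1 km

Alpha, Charlie, Bravo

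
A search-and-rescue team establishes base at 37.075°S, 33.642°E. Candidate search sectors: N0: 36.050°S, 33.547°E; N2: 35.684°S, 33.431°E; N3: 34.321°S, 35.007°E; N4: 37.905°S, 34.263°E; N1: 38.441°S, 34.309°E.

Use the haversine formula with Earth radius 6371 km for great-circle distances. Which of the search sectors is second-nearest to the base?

N0

Distance to each, sorted:
N4: 107.3 km
N0: 114.3 km
N2: 155.8 km
N1: 162.8 km
N3: 330.1 km
The second-nearest is N0 at 114.3 km.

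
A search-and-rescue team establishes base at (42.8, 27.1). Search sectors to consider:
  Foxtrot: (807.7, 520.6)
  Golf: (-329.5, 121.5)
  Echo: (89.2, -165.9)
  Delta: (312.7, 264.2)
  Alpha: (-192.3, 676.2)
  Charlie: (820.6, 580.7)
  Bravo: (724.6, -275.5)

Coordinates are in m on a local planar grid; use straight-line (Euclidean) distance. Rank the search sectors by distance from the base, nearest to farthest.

Computing each straight-line distance from (42.8, 27.1):
Echo (89.2, -165.9): 198.5 m
Delta (312.7, 264.2): 359.3 m
Golf (-329.5, 121.5): 384.1 m
Alpha (-192.3, 676.2): 690.4 m
Bravo (724.6, -275.5): 745.9 m
Foxtrot (807.7, 520.6): 910.3 m
Charlie (820.6, 580.7): 954.7 m

Echo, Delta, Golf, Alpha, Bravo, Foxtrot, Charlie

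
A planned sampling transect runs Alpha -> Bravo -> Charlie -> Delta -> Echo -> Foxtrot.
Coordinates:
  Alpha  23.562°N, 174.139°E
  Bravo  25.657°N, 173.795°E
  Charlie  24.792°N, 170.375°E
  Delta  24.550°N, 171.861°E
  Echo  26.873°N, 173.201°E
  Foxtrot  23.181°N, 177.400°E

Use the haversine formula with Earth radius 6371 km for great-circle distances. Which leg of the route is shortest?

Leg distances:
Alpha→Bravo: 235.5 km
Bravo→Charlie: 357.2 km
Charlie→Delta: 152.5 km
Delta→Echo: 291.1 km
Echo→Foxtrot: 589.4 km
The shortest leg is Charlie–Delta at 152.5 km.

Charlie–Delta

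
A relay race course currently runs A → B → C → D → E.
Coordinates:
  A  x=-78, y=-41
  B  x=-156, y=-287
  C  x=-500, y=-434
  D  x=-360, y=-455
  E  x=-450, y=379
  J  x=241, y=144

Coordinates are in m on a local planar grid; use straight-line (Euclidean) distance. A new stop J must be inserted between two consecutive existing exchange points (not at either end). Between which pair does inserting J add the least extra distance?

Added distance for inserting J between each consecutive pair:
A–B: 696.7 m
B–C: 1151.7 m
C–D: 1646.7 m
D–E: 739.6 m
Smallest added distance is 696.7 m, inserting between A and B.

between A and B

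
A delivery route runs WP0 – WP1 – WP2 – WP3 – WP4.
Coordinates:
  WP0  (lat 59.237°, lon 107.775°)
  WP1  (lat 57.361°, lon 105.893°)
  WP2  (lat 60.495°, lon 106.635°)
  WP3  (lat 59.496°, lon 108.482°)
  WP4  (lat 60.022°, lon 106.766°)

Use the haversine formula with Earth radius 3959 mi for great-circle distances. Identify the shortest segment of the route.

Leg distances:
WP0→WP1: 146.5 mi
WP1→WP2: 218.2 mi
WP2→WP3: 94.0 mi
WP3→WP4: 69.9 mi
The shortest leg is WP3–WP4 at 69.9 mi.

WP3–WP4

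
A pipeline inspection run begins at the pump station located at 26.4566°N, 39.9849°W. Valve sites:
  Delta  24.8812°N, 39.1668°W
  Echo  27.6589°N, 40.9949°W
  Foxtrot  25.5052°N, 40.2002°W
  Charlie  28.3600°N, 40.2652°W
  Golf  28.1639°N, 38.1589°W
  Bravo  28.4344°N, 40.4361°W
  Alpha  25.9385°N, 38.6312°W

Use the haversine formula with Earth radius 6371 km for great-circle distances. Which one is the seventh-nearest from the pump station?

Distances from the pump station (26.4566°N, 39.9849°W):
Foxtrot: 108.0 km
Alpha: 146.8 km
Echo: 167.0 km
Delta: 193.4 km
Charlie: 213.4 km
Bravo: 224.4 km
Golf: 261.9 km
The seventh-nearest is Golf at 261.9 km.

Golf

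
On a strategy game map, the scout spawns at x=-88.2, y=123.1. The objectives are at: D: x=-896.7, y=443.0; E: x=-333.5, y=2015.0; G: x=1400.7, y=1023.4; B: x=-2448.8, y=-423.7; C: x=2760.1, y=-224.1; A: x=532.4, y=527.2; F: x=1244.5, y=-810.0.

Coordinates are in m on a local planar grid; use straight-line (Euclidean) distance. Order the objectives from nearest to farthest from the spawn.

Distances from the spawn:
A x=532.4, y=527.2: 740.6 m
D x=-896.7, y=443.0: 869.5 m
F x=1244.5, y=-810.0: 1626.9 m
G x=1400.7, y=1023.4: 1739.9 m
E x=-333.5, y=2015.0: 1907.7 m
B x=-2448.8, y=-423.7: 2423.1 m
C x=2760.1, y=-224.1: 2869.4 m

A, D, F, G, E, B, C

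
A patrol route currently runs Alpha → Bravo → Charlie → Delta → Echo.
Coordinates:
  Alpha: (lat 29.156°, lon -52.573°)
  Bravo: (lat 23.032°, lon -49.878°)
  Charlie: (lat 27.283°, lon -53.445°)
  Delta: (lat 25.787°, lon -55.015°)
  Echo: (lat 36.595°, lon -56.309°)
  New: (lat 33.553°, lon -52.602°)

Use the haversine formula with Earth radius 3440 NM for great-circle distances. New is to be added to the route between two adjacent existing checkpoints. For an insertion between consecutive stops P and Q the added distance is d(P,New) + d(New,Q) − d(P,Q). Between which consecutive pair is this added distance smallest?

Added distance for inserting New between each consecutive pair:
Alpha–Bravo: 516.5 NM
Bravo–Charlie: 706.3 NM
Charlie–Delta: 738.7 NM
Delta–Echo: 88.5 NM
Smallest added distance is 88.5 NM, inserting between Delta and Echo.

between Delta and Echo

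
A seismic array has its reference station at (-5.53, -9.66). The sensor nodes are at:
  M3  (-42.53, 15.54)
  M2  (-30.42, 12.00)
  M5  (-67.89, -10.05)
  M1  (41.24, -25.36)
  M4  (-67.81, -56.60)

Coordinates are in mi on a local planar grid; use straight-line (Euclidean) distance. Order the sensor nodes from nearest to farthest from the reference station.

M2, M3, M1, M5, M4

Distance from the reference station at (-5.53, -9.66) to each:
M2 (-30.42, 12.00): 33.0 mi
M3 (-42.53, 15.54): 44.8 mi
M1 (41.24, -25.36): 49.3 mi
M5 (-67.89, -10.05): 62.4 mi
M4 (-67.81, -56.60): 78.0 mi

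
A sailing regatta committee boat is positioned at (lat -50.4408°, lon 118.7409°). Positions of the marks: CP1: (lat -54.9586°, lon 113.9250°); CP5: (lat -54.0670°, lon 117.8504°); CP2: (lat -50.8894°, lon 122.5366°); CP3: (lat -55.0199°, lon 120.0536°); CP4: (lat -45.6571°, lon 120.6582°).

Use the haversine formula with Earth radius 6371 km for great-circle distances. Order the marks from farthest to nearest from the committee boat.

CP1, CP4, CP3, CP5, CP2

Computing each great-circle distance from (lat -50.4408°, lon 118.7409°):
CP1 (lat -54.9586°, lon 113.9250°): 597.7 km
CP4 (lat -45.6571°, lon 120.6582°): 550.6 km
CP3 (lat -55.0199°, lon 120.0536°): 516.8 km
CP5 (lat -54.0670°, lon 117.8504°): 407.7 km
CP2 (lat -50.8894°, lon 122.5366°): 272.1 km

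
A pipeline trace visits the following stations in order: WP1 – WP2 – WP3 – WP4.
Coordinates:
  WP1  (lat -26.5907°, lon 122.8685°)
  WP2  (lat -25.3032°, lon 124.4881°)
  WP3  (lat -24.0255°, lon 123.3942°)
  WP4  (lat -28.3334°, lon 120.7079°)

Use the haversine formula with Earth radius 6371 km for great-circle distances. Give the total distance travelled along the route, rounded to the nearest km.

945 km

Leg distances:
WP1→WP2: 216.1 km  (cumulative 216.1 km)
WP2→WP3: 180.0 km  (cumulative 396.2 km)
WP3→WP4: 548.9 km  (cumulative 945.0 km)
Total route length ≈ 945 km.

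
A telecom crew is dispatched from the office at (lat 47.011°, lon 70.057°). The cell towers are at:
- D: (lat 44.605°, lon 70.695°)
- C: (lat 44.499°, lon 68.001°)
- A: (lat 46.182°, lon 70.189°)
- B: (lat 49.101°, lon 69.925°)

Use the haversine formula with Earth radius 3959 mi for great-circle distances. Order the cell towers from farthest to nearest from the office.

C, D, B, A

Distances from the office:
C (lat 44.499°, lon 68.001°): 199.9 mi
D (lat 44.605°, lon 70.695°): 169.1 mi
B (lat 49.101°, lon 69.925°): 144.5 mi
A (lat 46.182°, lon 70.189°): 57.6 mi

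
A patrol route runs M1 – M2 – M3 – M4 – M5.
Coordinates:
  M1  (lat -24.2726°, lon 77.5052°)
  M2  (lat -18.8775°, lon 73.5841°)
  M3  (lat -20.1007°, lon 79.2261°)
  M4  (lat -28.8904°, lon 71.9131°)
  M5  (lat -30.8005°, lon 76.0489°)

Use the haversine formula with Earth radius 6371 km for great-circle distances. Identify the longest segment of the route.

M3–M4

Leg distances:
M1→M2: 723.9 km
M2→M3: 606.8 km
M3→M4: 1225.1 km
M4→M5: 451.9 km
The longest leg is M3–M4 at 1225.1 km.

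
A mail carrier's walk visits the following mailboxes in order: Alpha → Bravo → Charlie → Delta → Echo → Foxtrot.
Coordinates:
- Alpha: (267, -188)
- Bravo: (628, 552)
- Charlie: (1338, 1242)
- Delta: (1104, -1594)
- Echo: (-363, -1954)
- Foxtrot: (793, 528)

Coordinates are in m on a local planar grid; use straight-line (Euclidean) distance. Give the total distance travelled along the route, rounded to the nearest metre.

Leg distances:
Alpha→Bravo: 823.4 m  (cumulative 823.4 m)
Bravo→Charlie: 990.1 m  (cumulative 1813.4 m)
Charlie→Delta: 2845.6 m  (cumulative 4659.0 m)
Delta→Echo: 1510.5 m  (cumulative 6169.6 m)
Echo→Foxtrot: 2738.0 m  (cumulative 8907.6 m)
Total route length ≈ 8908 m.

8908 m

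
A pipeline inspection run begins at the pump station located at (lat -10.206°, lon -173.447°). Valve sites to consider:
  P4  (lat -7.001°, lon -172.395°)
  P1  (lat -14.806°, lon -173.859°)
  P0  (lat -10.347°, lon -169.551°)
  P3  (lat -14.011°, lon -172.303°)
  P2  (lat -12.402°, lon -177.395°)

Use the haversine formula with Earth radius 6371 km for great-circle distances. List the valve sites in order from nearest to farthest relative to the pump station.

Computing each great-circle distance from (lat -10.206°, lon -173.447°):
P4 (lat -7.001°, lon -172.395°): 374.7 km
P0 (lat -10.347°, lon -169.551°): 426.6 km
P3 (lat -14.011°, lon -172.303°): 441.0 km
P2 (lat -12.402°, lon -177.395°): 494.9 km
P1 (lat -14.806°, lon -173.859°): 513.4 km

P4, P0, P3, P2, P1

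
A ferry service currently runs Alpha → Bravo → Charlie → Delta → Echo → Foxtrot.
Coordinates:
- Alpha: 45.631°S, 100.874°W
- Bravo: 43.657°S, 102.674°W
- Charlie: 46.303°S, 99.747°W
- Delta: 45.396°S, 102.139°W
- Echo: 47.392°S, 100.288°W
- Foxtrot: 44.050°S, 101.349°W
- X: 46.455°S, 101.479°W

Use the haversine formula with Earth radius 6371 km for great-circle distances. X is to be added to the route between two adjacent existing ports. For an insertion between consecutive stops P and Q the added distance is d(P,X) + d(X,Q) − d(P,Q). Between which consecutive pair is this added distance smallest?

between Delta and Echo

Added distance for inserting X between each consecutive pair:
Alpha–Bravo: 166.2 km
Bravo–Charlie: 85.4 km
Charlie–Delta: 51.4 km
Delta–Echo: 2.9 km
Echo–Foxtrot: 25.0 km
Smallest added distance is 2.9 km, inserting between Delta and Echo.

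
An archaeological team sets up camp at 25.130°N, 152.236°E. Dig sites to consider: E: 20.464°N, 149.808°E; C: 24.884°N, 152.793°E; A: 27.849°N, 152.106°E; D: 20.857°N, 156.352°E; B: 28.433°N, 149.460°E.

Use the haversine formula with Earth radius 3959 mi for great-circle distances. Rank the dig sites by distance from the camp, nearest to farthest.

C, A, B, E, D

Distance from the camp at 25.130°N, 152.236°E to each:
C 24.884°N, 152.793°E: 38.8 mi
A 27.849°N, 152.106°E: 188.0 mi
B 28.433°N, 149.460°E: 285.3 mi
E 20.464°N, 149.808°E: 357.6 mi
D 20.857°N, 156.352°E: 394.5 mi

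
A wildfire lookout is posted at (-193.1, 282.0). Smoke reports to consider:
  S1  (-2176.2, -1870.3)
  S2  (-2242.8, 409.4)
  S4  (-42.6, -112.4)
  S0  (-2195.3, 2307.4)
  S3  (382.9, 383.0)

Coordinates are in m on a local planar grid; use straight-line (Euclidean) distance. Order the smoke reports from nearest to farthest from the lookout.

S4, S3, S2, S0, S1

Computing each straight-line distance from (-193.1, 282.0):
S4 (-42.6, -112.4): 422.1 m
S3 (382.9, 383.0): 584.8 m
S2 (-2242.8, 409.4): 2053.7 m
S0 (-2195.3, 2307.4): 2848.0 m
S1 (-2176.2, -1870.3): 2926.6 m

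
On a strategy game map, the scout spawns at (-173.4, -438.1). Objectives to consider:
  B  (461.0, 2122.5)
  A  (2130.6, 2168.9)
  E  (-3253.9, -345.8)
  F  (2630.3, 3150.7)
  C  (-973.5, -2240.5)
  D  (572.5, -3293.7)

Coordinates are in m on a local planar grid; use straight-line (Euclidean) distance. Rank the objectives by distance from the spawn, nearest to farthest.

Computing each straight-line distance from (-173.4, -438.1):
C (-973.5, -2240.5): 1972.0 m
B (461.0, 2122.5): 2638.0 m
D (572.5, -3293.7): 2951.4 m
E (-3253.9, -345.8): 3081.9 m
A (2130.6, 2168.9): 3479.2 m
F (2630.3, 3150.7): 4554.1 m

C, B, D, E, A, F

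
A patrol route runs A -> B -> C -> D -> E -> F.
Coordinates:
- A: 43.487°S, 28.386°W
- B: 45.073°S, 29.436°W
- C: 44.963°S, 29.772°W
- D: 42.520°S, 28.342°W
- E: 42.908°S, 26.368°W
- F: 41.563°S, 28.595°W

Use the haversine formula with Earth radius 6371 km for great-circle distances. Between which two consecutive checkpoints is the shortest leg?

Leg distances:
A→B: 195.2 km
B→C: 29.1 km
C→D: 294.9 km
D→E: 166.9 km
E→F: 236.6 km
The shortest leg is B–C at 29.1 km.

B–C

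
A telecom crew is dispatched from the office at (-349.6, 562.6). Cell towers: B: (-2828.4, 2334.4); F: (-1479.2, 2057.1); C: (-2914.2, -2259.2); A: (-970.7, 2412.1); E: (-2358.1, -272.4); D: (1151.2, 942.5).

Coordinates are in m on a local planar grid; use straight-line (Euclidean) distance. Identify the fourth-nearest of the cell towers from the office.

Distances from the office ((-349.6, 562.6)):
D: 1548.1 m
F: 1873.4 m
A: 1951.0 m
E: 2175.2 m
B: 3046.9 m
C: 3813.1 m
The fourth-nearest is E at 2175.2 m.

E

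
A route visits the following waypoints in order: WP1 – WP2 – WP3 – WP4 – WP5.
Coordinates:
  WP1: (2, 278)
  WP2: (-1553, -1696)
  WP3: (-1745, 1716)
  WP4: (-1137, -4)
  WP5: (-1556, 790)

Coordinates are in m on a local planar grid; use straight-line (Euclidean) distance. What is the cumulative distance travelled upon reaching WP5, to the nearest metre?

8652 m

Leg distances:
WP1→WP2: 2512.9 m  (cumulative 2512.9 m)
WP2→WP3: 3417.4 m  (cumulative 5930.3 m)
WP3→WP4: 1824.3 m  (cumulative 7754.6 m)
WP4→WP5: 897.8 m  (cumulative 8652.4 m)
Cumulative distance at WP5 ≈ 8652 m.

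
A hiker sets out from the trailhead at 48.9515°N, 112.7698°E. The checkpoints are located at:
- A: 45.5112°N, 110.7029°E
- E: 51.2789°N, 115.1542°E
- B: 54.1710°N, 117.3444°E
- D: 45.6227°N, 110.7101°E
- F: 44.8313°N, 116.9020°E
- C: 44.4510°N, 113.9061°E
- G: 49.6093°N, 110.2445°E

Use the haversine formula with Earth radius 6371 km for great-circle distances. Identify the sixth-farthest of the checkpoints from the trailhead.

Distances from the trailhead (48.9515°N, 112.7698°E):
B: 660.6 km
F: 555.2 km
C: 507.9 km
A: 413.1 km
D: 401.4 km
E: 309.6 km
G: 197.2 km
The sixth-farthest is E at 309.6 km.

E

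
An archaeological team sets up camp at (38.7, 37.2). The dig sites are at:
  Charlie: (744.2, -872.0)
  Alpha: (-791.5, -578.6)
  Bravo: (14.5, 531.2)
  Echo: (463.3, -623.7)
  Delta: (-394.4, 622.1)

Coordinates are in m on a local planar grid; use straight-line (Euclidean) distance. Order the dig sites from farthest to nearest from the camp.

Computing each straight-line distance from (38.7, 37.2):
Charlie (744.2, -872.0): 1150.8 m
Alpha (-791.5, -578.6): 1033.7 m
Echo (463.3, -623.7): 785.5 m
Delta (-394.4, 622.1): 727.8 m
Bravo (14.5, 531.2): 494.6 m

Charlie, Alpha, Echo, Delta, Bravo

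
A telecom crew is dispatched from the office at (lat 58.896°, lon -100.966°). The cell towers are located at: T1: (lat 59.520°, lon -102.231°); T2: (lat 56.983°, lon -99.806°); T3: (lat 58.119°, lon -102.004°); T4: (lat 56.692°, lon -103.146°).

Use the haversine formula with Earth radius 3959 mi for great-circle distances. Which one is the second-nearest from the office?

Distance to each, sorted:
T1: 62.1 mi
T3: 65.5 mi
T2: 138.9 mi
T4: 172.1 mi
The second-nearest is T3 at 65.5 mi.

T3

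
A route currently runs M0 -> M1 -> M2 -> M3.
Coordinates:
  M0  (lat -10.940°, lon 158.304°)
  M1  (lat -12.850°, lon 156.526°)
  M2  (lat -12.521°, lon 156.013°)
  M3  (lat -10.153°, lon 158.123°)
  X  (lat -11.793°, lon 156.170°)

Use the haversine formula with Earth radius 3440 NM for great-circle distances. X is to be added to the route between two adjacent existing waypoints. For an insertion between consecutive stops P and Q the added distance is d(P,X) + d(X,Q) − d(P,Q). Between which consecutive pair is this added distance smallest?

between M2 and M3

Added distance for inserting X between each consecutive pair:
M0–M1: 47.3 NM
M1–M2: 75.5 NM
M2–M3: 7.4 NM
Smallest added distance is 7.4 NM, inserting between M2 and M3.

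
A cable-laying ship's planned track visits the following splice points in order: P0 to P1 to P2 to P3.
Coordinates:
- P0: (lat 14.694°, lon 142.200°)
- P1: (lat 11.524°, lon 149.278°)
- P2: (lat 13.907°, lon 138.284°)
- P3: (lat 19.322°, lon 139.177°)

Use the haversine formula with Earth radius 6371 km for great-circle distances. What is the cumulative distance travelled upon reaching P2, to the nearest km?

Leg distances:
P0→P1: 843.6 km  (cumulative 843.6 km)
P1→P2: 1221.4 km  (cumulative 2065.0 km)
Cumulative distance at P2 ≈ 2065 km.

2065 km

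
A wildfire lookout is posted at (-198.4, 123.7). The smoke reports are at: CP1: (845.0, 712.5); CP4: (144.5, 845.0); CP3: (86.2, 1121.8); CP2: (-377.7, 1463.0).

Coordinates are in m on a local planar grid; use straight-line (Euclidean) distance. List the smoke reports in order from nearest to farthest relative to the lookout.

Computing each straight-line distance from (-198.4, 123.7):
CP4 (144.5, 845.0): 798.7 m
CP3 (86.2, 1121.8): 1037.9 m
CP1 (845.0, 712.5): 1198.1 m
CP2 (-377.7, 1463.0): 1351.2 m

CP4, CP3, CP1, CP2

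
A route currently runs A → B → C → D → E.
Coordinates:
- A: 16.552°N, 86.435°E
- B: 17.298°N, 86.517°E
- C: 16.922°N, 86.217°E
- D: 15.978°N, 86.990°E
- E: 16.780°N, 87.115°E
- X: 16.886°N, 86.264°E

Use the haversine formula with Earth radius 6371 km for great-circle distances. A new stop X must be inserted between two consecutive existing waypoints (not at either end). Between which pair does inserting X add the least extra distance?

Added distance for inserting X between each consecutive pair:
A–B: 11.1 km
B–C: 6.9 km
C–D: 0.2 km
D–E: 128.4 km
Smallest added distance is 0.2 km, inserting between C and D.

between C and D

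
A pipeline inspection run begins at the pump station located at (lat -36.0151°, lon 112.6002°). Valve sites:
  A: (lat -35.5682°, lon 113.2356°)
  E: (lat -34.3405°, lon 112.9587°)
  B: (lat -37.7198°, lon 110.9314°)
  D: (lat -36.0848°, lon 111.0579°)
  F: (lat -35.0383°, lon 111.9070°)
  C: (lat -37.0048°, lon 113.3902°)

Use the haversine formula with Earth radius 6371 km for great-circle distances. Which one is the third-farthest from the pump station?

Distances from the pump station ((lat -36.0151°, lon 112.6002°)):
B: 240.8 km
E: 189.0 km
D: 138.9 km
C: 130.8 km
F: 125.4 km
A: 75.9 km
The third-farthest is D at 138.9 km.

D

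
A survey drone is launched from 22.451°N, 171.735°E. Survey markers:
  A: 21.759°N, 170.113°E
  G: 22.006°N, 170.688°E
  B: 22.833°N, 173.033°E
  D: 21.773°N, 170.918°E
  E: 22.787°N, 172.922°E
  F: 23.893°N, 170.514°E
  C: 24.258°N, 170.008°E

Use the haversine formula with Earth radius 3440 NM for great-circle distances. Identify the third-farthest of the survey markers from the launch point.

A

Distance to each, sorted:
C: 144.3 NM
F: 109.7 NM
A: 99.3 NM
B: 75.5 NM
E: 68.8 NM
G: 64.0 NM
D: 61.0 NM
The third-farthest is A at 99.3 NM.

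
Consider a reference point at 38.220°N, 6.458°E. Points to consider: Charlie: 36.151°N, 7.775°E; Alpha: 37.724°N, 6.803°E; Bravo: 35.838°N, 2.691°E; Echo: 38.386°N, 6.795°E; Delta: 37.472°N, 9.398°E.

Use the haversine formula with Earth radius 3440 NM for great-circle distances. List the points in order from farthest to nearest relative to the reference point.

Bravo, Delta, Charlie, Alpha, Echo

Computing each great-circle distance from 38.220°N, 6.458°E:
Bravo 35.838°N, 2.691°E: 230.3 NM
Delta 37.472°N, 9.398°E: 146.4 NM
Charlie 36.151°N, 7.775°E: 139.3 NM
Alpha 37.724°N, 6.803°E: 34.0 NM
Echo 38.386°N, 6.795°E: 18.7 NM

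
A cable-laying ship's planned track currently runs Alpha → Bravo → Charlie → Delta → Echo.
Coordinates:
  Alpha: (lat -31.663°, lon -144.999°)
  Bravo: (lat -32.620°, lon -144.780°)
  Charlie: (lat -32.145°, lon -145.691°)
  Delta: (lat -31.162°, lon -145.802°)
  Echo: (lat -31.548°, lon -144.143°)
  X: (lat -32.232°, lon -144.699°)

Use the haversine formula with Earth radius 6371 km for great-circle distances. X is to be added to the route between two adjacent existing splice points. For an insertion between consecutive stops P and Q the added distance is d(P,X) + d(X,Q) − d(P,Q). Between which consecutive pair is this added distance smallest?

Added distance for inserting X between each consecutive pair:
Alpha–Bravo: 4.7 km
Bravo–Charlie: 37.1 km
Charlie–Delta: 142.3 km
Delta–Echo: 87.4 km
Smallest added distance is 4.7 km, inserting between Alpha and Bravo.

between Alpha and Bravo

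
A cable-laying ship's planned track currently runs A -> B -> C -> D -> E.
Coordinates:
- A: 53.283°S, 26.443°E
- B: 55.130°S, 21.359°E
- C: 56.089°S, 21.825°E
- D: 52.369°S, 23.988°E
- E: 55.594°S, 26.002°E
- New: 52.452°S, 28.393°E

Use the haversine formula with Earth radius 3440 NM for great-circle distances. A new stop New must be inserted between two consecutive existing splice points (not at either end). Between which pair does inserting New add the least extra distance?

between D and E

Added distance for inserting New between each consecutive pair:
A–B: 173.0 NM
B–C: 554.0 NM
C–D: 242.6 NM
D–E: 161.7 NM
Smallest added distance is 161.7 NM, inserting between D and E.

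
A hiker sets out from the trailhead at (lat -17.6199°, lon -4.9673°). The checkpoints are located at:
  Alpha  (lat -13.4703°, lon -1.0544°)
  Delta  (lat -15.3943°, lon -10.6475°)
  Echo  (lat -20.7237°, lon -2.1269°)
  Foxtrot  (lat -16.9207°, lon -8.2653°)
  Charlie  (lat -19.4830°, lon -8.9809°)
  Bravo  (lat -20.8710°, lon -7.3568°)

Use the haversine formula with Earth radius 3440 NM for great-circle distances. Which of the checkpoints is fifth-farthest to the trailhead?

Bravo

Distance to each, sorted:
Delta: 353.2 NM
Alpha: 336.6 NM
Charlie: 254.4 NM
Echo: 246.3 NM
Bravo: 237.6 NM
Foxtrot: 193.7 NM
The fifth-farthest is Bravo at 237.6 NM.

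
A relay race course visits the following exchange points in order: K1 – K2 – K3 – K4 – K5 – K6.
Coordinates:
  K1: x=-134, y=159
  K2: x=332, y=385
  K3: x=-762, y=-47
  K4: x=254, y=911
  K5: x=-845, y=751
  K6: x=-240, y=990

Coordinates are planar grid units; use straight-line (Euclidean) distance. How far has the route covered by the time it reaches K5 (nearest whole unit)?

Leg distances:
K1→K2: 517.9  (cumulative 517.9)
K2→K3: 1176.2  (cumulative 1694.1)
K3→K4: 1396.4  (cumulative 3090.5)
K4→K5: 1110.6  (cumulative 4201.1)
Cumulative distance at K5 ≈ 4201.

4201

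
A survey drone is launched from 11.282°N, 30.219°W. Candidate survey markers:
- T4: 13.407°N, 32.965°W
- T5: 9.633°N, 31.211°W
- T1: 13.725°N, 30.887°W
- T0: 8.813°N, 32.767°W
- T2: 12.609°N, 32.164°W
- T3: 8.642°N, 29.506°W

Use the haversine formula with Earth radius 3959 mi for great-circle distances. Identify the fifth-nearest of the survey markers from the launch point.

T4

Distances from the launch point (11.282°N, 30.219°W):
T5: 132.4 mi
T2: 160.3 mi
T1: 174.7 mi
T3: 188.8 mi
T4: 236.5 mi
T0: 243.2 mi
The fifth-nearest is T4 at 236.5 mi.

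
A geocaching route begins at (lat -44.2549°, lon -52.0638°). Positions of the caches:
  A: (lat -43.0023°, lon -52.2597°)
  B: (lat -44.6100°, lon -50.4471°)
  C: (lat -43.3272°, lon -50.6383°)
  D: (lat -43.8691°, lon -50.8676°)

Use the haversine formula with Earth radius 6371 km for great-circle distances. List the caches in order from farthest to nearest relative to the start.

Distances from the start:
C (lat -43.3272°, lon -50.6383°): 154.1 km
A (lat -43.0023°, lon -52.2597°): 140.2 km
B (lat -44.6100°, lon -50.4471°): 134.3 km
D (lat -43.8691°, lon -50.8676°): 104.8 km

C, A, B, D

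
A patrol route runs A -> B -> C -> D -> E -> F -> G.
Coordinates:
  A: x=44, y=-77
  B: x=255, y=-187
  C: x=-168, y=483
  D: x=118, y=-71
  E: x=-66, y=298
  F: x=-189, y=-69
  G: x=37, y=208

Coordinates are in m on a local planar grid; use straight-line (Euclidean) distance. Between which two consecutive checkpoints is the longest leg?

B–C

Leg distances:
A→B: 238.0 m
B→C: 792.4 m
C→D: 623.5 m
D→E: 412.3 m
E→F: 387.1 m
F→G: 357.5 m
The longest leg is B–C at 792.4 m.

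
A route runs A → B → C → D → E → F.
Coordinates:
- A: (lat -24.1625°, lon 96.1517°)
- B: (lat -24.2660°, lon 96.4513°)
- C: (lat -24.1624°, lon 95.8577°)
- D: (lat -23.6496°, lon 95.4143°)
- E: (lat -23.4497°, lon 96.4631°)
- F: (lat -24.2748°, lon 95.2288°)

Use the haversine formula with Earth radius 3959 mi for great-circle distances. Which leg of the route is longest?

E–F

Leg distances:
A→B: 20.2 mi
B→C: 38.1 mi
C→D: 45.2 mi
D→E: 67.9 mi
E→F: 96.6 mi
The longest leg is E–F at 96.6 mi.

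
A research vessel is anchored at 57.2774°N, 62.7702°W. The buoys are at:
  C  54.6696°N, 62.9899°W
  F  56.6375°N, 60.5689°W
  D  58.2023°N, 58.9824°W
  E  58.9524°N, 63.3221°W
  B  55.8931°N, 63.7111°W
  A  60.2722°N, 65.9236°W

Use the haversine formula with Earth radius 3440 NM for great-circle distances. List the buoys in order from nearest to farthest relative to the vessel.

Distances from the vessel:
F 56.6375°N, 60.5689°W: 81.7 NM
B 55.8931°N, 63.7111°W: 88.7 NM
E 58.9524°N, 63.3221°W: 102.1 NM
D 58.2023°N, 58.9824°W: 133.5 NM
C 54.6696°N, 62.9899°W: 156.7 NM
A 60.2722°N, 65.9236°W: 204.8 NM

F, B, E, D, C, A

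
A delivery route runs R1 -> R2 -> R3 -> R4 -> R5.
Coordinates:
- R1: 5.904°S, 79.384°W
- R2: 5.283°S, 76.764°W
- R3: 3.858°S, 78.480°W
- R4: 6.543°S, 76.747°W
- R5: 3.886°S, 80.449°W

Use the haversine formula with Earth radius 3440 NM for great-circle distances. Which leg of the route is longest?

R4–R5

Leg distances:
R1→R2: 160.9 NM
R2→R3: 133.7 NM
R3→R4: 191.6 NM
R4→R5: 272.8 NM
The longest leg is R4–R5 at 272.8 NM.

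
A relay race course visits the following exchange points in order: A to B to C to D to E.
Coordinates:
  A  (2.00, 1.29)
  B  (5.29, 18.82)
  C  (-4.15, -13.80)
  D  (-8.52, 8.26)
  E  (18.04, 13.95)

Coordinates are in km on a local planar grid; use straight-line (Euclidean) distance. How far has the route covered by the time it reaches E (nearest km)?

101 km

Leg distances:
A→B: 17.8 km  (cumulative 17.8 km)
B→C: 34.0 km  (cumulative 51.8 km)
C→D: 22.5 km  (cumulative 74.3 km)
D→E: 27.2 km  (cumulative 101.4 km)
Cumulative distance at E ≈ 101 km.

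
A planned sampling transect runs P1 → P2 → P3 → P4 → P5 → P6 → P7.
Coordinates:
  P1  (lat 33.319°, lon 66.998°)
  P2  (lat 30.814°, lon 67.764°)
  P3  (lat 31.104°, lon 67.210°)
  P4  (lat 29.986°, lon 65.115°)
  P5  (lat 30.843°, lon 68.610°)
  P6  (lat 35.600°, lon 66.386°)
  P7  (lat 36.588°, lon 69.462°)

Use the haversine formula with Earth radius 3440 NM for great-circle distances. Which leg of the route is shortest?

Leg distances:
P1→P2: 155.4 NM
P2→P3: 33.4 NM
P3→P4: 127.4 NM
P4→P5: 188.1 NM
P5→P6: 306.6 NM
P6→P7: 160.6 NM
The shortest leg is P2–P3 at 33.4 NM.

P2–P3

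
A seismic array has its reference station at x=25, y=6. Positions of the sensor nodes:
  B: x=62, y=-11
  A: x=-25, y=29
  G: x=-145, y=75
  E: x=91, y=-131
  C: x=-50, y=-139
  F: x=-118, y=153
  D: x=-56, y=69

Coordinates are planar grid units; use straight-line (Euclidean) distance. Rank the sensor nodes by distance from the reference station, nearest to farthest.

B, A, D, E, C, G, F

Distance from the reference station at x=25, y=6 to each:
B x=62, y=-11: 40.7
A x=-25, y=29: 55.0
D x=-56, y=69: 102.6
E x=91, y=-131: 152.1
C x=-50, y=-139: 163.2
G x=-145, y=75: 183.5
F x=-118, y=153: 205.1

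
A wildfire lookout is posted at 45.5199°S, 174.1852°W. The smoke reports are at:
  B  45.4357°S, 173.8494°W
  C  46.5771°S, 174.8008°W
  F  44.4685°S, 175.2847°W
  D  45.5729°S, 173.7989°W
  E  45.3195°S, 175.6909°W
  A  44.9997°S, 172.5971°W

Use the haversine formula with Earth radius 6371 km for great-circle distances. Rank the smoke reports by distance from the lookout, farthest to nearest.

Distances from the lookout:
F 44.4685°S, 175.2847°W: 145.4 km
A 44.9997°S, 172.5971°W: 137.1 km
C 46.5771°S, 174.8008°W: 126.8 km
E 45.3195°S, 175.6909°W: 119.6 km
D 45.5729°S, 173.7989°W: 30.7 km
B 45.4357°S, 173.8494°W: 27.8 km

F, A, C, E, D, B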